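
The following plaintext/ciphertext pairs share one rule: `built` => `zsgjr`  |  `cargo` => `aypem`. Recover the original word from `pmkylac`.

romance

Each letter is shifted forward by 24 in the alphabet (a Caesar shift of +24).
Decoding pmkylac: p−24=r, m−24=o, k−24=m, y−24=a, l−24=n, a−24=c, c−24=e.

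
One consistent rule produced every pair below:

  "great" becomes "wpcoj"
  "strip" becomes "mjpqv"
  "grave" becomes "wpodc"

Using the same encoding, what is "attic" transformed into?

ojjqi

g(6)→w(22) and r(17)→p(15) fit y≡23x+14 (mod 26); the inverse of 23 mod 26 is 17. Treating letters as 0–25, the rule is x ↦ 23x + 14 (mod 26).
On attic: a(0)→23·0+14≡14=o; t(19)→23·19+14≡9=j; t(19)→23·19+14≡9=j; i(8)→23·8+14≡16=q; c(2)→23·2+14≡8=i (all mod 26).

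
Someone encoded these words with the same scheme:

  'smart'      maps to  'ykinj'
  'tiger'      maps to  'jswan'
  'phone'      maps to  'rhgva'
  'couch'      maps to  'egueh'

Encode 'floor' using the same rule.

s(18)→y(24) and m(12)→k(10) fit y≡11x+8 (mod 26); the inverse of 11 mod 26 is 19. This is an affine cipher: with a=0,…,z=25, each position x becomes (11x+8) mod 26.
Applying it to floor: f(5)→11·5+8≡11=l; l(11)→11·11+8≡25=z; o(14)→11·14+8≡6=g; o(14)→11·14+8≡6=g; r(17)→11·17+8≡13=n (all mod 26).

lzggn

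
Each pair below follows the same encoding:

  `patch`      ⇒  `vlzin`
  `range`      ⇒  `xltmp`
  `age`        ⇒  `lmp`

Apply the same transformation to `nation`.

Two shifts are in play — +11 for a/e/i/o/u, +6 for every other letter.
Applying it to nation: n(cons)+6=t, a(vowel)+11=l, t(cons)+6=z, i(vowel)+11=t, o(vowel)+11=z, n(cons)+6=t.

tlztzt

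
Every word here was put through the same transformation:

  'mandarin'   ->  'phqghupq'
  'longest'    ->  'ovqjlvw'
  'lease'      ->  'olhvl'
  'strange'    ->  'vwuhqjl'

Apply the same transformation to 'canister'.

fhqpvwlu

The shift depends on letter class: consonant m→p is +3, but vowel a→h is +7. The rule splits by letter class: vowels +7, consonants +3.
On canister: c(cons)+3=f, a(vowel)+7=h, n(cons)+3=q, i(vowel)+7=p, s(cons)+3=v, t(cons)+3=w, e(vowel)+7=l, r(cons)+3=u.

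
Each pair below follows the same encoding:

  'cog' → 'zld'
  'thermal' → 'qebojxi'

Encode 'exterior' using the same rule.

It's a constant shift of +23 (ROT23).
Applying it to exterior: e+23=b, x+23=u, t+23=q, e+23=b, r+23=o, i+23=f, o+23=l, r+23=o.

buqboflo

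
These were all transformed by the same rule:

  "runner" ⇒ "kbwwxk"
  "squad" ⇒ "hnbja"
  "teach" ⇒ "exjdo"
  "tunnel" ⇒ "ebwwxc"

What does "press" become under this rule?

qkxhh

r(17)→k(10) and u(20)→b(1) fit y≡23x+9 (mod 26); the inverse of 23 mod 26 is 17. Each letter's alphabet position (a=0..z=25) is mapped through 23·x+9 mod 26 — an affine cipher.
On press: p(15)→23·15+9≡16=q; r(17)→23·17+9≡10=k; e(4)→23·4+9≡23=x; s(18)→23·18+9≡7=h; s(18)→23·18+9≡7=h (all mod 26).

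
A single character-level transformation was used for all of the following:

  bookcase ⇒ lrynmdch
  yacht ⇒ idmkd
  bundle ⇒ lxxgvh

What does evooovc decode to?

useless

The shifts repeat in a cycle of length 2: positions 0,1,… shift by +10, +3, then the pattern repeats.
Decoding evooovc: e−10=u, v−3=s, o−10=e, o−3=l, o−10=e, v−3=s, c−10=s.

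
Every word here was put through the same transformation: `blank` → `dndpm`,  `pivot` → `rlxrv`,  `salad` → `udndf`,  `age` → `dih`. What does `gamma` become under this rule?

idood

The shift depends on letter class: consonant b→d is +2, but vowel a→d is +3. Two shifts are in play — +3 for a/e/i/o/u, +2 for every other letter.
Applying it to gamma: g(cons)+2=i, a(vowel)+3=d, m(cons)+2=o, m(cons)+2=o, a(vowel)+3=d.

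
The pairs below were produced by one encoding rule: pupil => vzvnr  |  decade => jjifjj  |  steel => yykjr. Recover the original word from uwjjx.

order

Shifts by position in pupil: pos 0: p→v (+6), pos 1: u→z (+5), pos 2: p→v (+6), pos 3: i→n (+5) — repeating every 2. It's a Vigenère-style cipher with numeric key [6,5]: position i shifts by key[i mod 2].
Decoding uwjjx: u−6=o, w−5=r, j−6=d, j−5=e, x−6=r.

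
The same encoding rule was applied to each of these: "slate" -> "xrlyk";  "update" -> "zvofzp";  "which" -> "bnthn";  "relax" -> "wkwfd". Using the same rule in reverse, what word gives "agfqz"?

Shifts by position in slate: pos 0: s→x (+5), pos 1: l→r (+6), pos 2: a→l (+11), pos 3: t→y (+5), pos 4: e→k (+6) — repeating every 3. The shifts repeat in a cycle of length 3: positions 0,1,… shift by +5, +6, +11, then the pattern repeats.
Reversing it on agfqz: a−5=v, g−6=a, f−11=u, q−5=l, z−6=t.

vault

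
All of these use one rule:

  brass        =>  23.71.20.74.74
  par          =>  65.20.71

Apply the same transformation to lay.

Each letter becomes 3×(its alphabet position, a=1..z=26) + 17.
Applying it to lay: l=12→53, a=1→20, y=25→92.

53.20.92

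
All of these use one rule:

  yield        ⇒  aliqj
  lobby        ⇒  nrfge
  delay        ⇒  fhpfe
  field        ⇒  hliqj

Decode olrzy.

minus

In yield: y→a is +2, i→l is +3, e→i is +4, l→q is +5 — the shift increases by 1 each position. Each letter shifts forward by (position + 2), i.e. 2, 3, 4, … — the shift grows by one for each successive letter.
Decoding olrzy: o−2=m, l−3=i, r−4=n, z−5=u, y−6=s.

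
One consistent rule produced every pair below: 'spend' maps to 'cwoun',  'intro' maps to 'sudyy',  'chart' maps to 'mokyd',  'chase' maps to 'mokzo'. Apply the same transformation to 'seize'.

Shifts by position in spend: pos 0: s→c (+10), pos 1: p→w (+7), pos 2: e→o (+10), pos 3: n→u (+7) — repeating every 2. A repeating key of period 2 is used — shifts +10, +7 over and over.
For seize: s+10=c, e+7=l, i+10=s, z+7=g, e+10=o.

clsgo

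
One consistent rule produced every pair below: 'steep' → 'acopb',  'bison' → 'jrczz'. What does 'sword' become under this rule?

Each letter shifts forward by (position + 8), i.e. 8, 9, 10, … — the shift grows by one for each successive letter.
Applying it to sword: s+8=a, w+9=f, o+10=y, r+11=c, d+12=p.

afycp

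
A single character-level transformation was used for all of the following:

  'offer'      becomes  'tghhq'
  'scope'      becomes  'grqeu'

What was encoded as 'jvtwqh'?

fourth

Two steps: reverse the string, then apply a Caesar shift of +2.
Undoing it on jvtwqh: shift back: j−2=h, v−2=t, t−2=r, w−2=u, q−2=o, h−2=f → htruof; then reverse → fourth.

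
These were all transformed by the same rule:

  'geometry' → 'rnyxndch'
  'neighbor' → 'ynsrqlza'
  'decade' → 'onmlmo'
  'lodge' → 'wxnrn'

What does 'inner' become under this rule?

twxpa

Shifts by position in geometry: pos 0: g→r (+11), pos 1: e→n (+9), pos 2: o→y (+10), pos 3: m→x (+11), pos 4: e→n (+9), pos 5: t→d (+10) — repeating every 3. It's a Vigenère-style cipher with numeric key [11,9,10]: position i shifts by key[i mod 3].
For inner: i+11=t, n+9=w, n+10=x, e+11=p, r+9=a.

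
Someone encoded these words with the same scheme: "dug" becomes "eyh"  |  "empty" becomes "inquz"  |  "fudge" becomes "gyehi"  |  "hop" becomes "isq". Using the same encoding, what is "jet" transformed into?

The shift depends on letter class: consonant d→e is +1, but vowel u→y is +4. Vowels shift forward by 4 and consonants shift forward by 1.
On jet: j(cons)+1=k, e(vowel)+4=i, t(cons)+1=u.

kiu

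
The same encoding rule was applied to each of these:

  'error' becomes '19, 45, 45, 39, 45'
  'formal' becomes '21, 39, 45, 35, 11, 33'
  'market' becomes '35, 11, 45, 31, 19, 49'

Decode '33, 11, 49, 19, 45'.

e(#5)→19 and r(#18)→45: differences scale by 2, so n = 2·pos + 9. The formula is n = 2×(alphabet index, a=1) + 9.
Reversing it on 33, 11, 49, 19, 45: 33→(33−9)÷2=12=l, 11→(11−9)÷2=1=a, 49→(49−9)÷2=20=t, 19→(19−9)÷2=5=e, 45→(45−9)÷2=18=r.

later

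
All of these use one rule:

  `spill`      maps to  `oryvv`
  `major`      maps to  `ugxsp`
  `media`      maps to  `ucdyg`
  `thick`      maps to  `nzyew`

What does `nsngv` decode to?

total

s(18)→o(14) and p(15)→r(17) fit y≡25x+6 (mod 26); the inverse of 25 mod 26 is 25. Treating letters as 0–25, the rule is x ↦ 25x + 6 (mod 26).
Undoing it on nsngv: n(13)→25·(13−6)≡19=t; s(18)→25·(18−6)≡14=o; n(13)→25·(13−6)≡19=t; g(6)→25·(6−6)≡0=a; v(21)→25·(21−6)≡11=l (all mod 26).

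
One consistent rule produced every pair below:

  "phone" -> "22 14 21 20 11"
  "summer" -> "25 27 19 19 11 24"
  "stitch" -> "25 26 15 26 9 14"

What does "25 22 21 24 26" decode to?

sport

p is letter #16 and maps to 22: an offset of 6. Letters become their 1-based position plus 6 (so a→7, b→8, …).
Decoding 25 22 21 24 26: 25→(25−6)÷1=19=s, 22→(22−6)÷1=16=p, 21→(21−6)÷1=15=o, 24→(24−6)÷1=18=r, 26→(26−6)÷1=20=t.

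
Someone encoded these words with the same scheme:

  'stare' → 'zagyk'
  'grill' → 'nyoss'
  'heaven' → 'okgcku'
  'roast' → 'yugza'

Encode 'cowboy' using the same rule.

The rule splits by letter class: vowels +6, consonants +7.
On cowboy: c(cons)+7=j, o(vowel)+6=u, w(cons)+7=d, b(cons)+7=i, o(vowel)+6=u, y(cons)+7=f.

judiuf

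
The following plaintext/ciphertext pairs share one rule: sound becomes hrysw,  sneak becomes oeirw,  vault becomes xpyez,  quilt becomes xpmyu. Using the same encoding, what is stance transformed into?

The output letters match the input read backwards, each shifted +4: sound reversed is dnuos. Read the word backwards and shift each letter +4.
Applying it to stance: reverse → ecnats; then shift: e+4=i, c+4=g, n+4=r, a+4=e, t+4=x, s+4=w.

igrexw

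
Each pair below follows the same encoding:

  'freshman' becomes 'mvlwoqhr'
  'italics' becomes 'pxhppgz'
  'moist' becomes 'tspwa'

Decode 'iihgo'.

Shifts by position in freshman: pos 0: f→m (+7), pos 1: r→v (+4), pos 2: e→l (+7), pos 3: s→w (+4) — repeating every 2. A repeating key of period 2 is used — shifts +7, +4 over and over.
Decoding iihgo: i−7=b, i−4=e, h−7=a, g−4=c, o−7=h.

beach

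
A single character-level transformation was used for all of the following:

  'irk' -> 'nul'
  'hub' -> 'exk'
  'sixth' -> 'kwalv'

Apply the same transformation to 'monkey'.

The output letters match the input read backwards, each shifted +3: irk reversed is kri. Two steps: reverse the string, then apply a Caesar shift of +3.
For monkey: reverse → yeknom; then shift: y+3=b, e+3=h, k+3=n, n+3=q, o+3=r, m+3=p.

bhnqrp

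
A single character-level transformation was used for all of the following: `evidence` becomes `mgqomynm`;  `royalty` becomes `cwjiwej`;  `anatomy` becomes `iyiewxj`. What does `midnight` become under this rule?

The shift depends on letter class: consonant v→g is +11, but vowel e→m is +8. Vowels shift forward by 8 and consonants shift forward by 11.
For midnight: m(cons)+11=x, i(vowel)+8=q, d(cons)+11=o, n(cons)+11=y, i(vowel)+8=q, g(cons)+11=r, h(cons)+11=s, t(cons)+11=e.

xqoyqrse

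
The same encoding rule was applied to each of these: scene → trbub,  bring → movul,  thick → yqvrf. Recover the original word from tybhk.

steal

s(18)→t(19) and c(2)→r(17) fit y≡5x+7 (mod 26); the inverse of 5 mod 26 is 21. Treating letters as 0–25, the rule is x ↦ 5x + 7 (mod 26).
Undoing it on tybhk: t(19)→21·(19−7)≡18=s; y(24)→21·(24−7)≡19=t; b(1)→21·(1−7)≡4=e; h(7)→21·(7−7)≡0=a; k(10)→21·(10−7)≡11=l (all mod 26).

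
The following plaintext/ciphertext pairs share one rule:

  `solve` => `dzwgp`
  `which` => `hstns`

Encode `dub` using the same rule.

Every letter moves 11 places later in the alphabet, wrapping around z→a.
Applying it to dub: d+11=o, u+11=f, b+11=m.

ofm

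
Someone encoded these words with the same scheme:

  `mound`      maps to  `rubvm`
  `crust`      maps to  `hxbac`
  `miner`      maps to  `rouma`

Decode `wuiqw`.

robin

In mound: m→r is +5, o→u is +6, u→b is +7, n→v is +8 — the shift increases by 1 each position. The shift increases by 1 at each position, starting from +5: 5, 6, 7, ….
Undoing it on wuiqw: w−5=r, u−6=o, i−7=b, q−8=i, w−9=n.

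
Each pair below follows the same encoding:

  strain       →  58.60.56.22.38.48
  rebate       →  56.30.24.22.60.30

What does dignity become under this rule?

28.38.34.48.38.60.70

With a=1..z=26, the number is 2·pos + 20.
On dignity: d=4→28, i=9→38, g=7→34, n=14→48, i=9→38, t=20→60, y=25→70.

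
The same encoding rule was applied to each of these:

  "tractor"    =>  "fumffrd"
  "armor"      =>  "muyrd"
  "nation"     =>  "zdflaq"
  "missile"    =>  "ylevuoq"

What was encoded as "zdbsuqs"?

Shifts by position in tractor: pos 0: t→f (+12), pos 1: r→u (+3), pos 2: a→m (+12), pos 3: c→f (+3) — repeating every 2. The shifts repeat in a cycle of length 2: positions 0,1,… shift by +12, +3, then the pattern repeats.
Decoding zdbsuqs: z−12=n, d−3=a, b−12=p, s−3=p, u−12=i, q−3=n, s−12=g.

napping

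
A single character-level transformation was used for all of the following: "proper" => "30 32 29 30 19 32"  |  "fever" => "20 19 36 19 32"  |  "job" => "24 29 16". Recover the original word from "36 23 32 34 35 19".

virtue

p is letter #16 and maps to 30: an offset of 14. The number is (letter's place in the alphabet, a=1) + 14.
Reversing it on 36 23 32 34 35 19: 36→(36−14)÷1=22=v, 23→(23−14)÷1=9=i, 32→(32−14)÷1=18=r, 34→(34−14)÷1=20=t, 35→(35−14)÷1=21=u, 19→(19−14)÷1=5=e.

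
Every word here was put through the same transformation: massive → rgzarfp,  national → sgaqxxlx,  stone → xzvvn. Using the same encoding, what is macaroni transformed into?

rgjiayyu

Letter i (0-indexed) is shifted by i+5, so successive shifts are 5, 6, 7, ….
On macaroni: m+5=r, a+6=g, c+7=j, a+8=i, r+9=a, o+10=y, n+11=y, i+12=u.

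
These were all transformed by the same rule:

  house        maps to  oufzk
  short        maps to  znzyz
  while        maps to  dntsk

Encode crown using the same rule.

Shifts by position in house: pos 0: h→o (+7), pos 1: o→u (+6), pos 2: u→f (+11), pos 3: s→z (+7), pos 4: e→k (+6) — repeating every 3. A repeating key of period 3 is used — shifts +7, +6, +11 over and over.
For crown: c+7=j, r+6=x, o+11=z, w+7=d, n+6=t.

jxzdt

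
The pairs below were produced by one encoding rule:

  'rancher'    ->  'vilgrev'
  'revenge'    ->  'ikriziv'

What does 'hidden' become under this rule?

The output letters match the input read backwards, each shifted +4: rancher reversed is rehcnar. Two steps: reverse the string, then apply a Caesar shift of +4.
For hidden: reverse → neddih; then shift: n+4=r, e+4=i, d+4=h, d+4=h, i+4=m, h+4=l.

rihhml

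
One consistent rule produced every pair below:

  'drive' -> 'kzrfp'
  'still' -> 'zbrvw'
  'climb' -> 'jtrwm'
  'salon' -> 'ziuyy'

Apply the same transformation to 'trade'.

azjnp

In drive: d→k is +7, r→z is +8, i→r is +9, v→f is +10 — the shift increases by 1 each position. The shift increases by 1 at each position, starting from +7: 7, 8, 9, ….
For trade: t+7=a, r+8=z, a+9=j, d+10=n, e+11=p.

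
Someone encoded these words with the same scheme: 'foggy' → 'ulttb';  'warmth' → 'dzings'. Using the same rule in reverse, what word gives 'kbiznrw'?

pyramid

Each pair mirrors across the alphabet (f↔u, o↔l, g↔t): positions sum to 25. Each letter is replaced by its mirror in the alphabet: a↔z, b↔y, c↔x, and so on (the Atbash cipher).
Undoing it on kbiznrw: k↔p, b↔y, i↔r, z↔a, n↔m, r↔i, w↔d.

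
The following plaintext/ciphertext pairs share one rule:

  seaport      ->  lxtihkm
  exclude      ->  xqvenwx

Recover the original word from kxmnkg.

return

Compare letters: s→l is +19, e→x is +19, a→t is +19 — a constant shift. Every letter moves 19 places later in the alphabet, wrapping around z→a.
Reversing it on kxmnkg: k−19=r, x−19=e, m−19=t, n−19=u, k−19=r, g−19=n.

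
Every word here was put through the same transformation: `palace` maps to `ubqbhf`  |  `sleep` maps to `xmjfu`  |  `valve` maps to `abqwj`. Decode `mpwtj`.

horse

A repeating key of period 2 is used — shifts +5, +1 over and over.
Reversing it on mpwtj: m−5=h, p−1=o, w−5=r, t−1=s, j−5=e.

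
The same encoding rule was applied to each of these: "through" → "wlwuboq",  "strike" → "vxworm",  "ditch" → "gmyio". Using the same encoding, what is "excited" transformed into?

hbhoamm

In through: t→w is +3, h→l is +4, r→w is +5, o→u is +6 — the shift increases by 1 each position. The shift increases by 1 at each position, starting from +3: 3, 4, 5, ….
Applying it to excited: e+3=h, x+4=b, c+5=h, i+6=o, t+7=a, e+8=m, d+9=m.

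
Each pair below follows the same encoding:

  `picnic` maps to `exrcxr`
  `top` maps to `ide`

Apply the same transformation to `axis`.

Compare letters: p→e is +15, i→x is +15, c→r is +15 — a constant shift. This is a Caesar cipher with shift 15.
For axis: a+15=p, x+15=m, i+15=x, s+15=h.

pmxh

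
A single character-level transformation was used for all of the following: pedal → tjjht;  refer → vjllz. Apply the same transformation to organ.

swmhv

Each letter shifts forward by (position + 4), i.e. 4, 5, 6, … — the shift grows by one for each successive letter.
Applying it to organ: o+4=s, r+5=w, g+6=m, a+7=h, n+8=v.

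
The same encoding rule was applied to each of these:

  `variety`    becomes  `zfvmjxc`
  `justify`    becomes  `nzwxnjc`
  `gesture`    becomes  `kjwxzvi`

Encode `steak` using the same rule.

The shifts repeat in a cycle of length 3: positions 0,1,… shift by +4, +5, +4, then the pattern repeats.
On steak: s+4=w, t+5=y, e+4=i, a+4=e, k+5=p.

wyiep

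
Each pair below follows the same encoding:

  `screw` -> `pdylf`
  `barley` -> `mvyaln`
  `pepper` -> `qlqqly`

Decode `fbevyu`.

s(18)→p(15) and c(2)→d(3) fit y≡17x+21 (mod 26); the inverse of 17 mod 26 is 23. This is an affine cipher: with a=0,…,z=25, each position x becomes (17x+21) mod 26.
Decoding fbevyu: f(5)→23·(5−21)≡22=w; b(1)→23·(1−21)≡8=i; e(4)→23·(4−21)≡25=z; v(21)→23·(21−21)≡0=a; y(24)→23·(24−21)≡17=r; u(20)→23·(20−21)≡3=d (all mod 26).

wizard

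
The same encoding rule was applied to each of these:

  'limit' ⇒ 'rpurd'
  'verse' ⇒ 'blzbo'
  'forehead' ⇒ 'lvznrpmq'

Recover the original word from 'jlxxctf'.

deposit

In limit: l→r is +6, i→p is +7, m→u is +8, i→r is +9 — the shift increases by 1 each position. Letter i (0-indexed) is shifted by i+6, so successive shifts are 6, 7, 8, ….
Decoding jlxxctf: j−6=d, l−7=e, x−8=p, x−9=o, c−10=s, t−11=i, f−12=t.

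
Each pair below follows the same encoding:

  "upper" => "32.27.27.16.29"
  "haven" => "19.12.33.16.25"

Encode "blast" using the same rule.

13.23.12.30.31

Each letter is replaced by its alphabet position (a=1..z=26) + 11.
For blast: b=2→13, l=12→23, a=1→12, s=19→30, t=20→31.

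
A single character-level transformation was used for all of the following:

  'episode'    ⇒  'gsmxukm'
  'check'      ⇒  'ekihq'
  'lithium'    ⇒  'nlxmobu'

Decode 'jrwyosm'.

In episode: e→g is +2, p→s is +3, i→m is +4, s→x is +5 — the shift increases by 1 each position. Each letter shifts forward by (position + 2), i.e. 2, 3, 4, … — the shift grows by one for each successive letter.
Undoing it on jrwyosm: j−2=h, r−3=o, w−4=s, y−5=t, o−6=i, s−7=l, m−8=e.

hostile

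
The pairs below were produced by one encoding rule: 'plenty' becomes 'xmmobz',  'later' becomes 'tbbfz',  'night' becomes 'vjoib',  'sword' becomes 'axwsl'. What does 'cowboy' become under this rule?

Shifts by position in plenty: pos 0: p→x (+8), pos 1: l→m (+1), pos 2: e→m (+8), pos 3: n→o (+1) — repeating every 2. A repeating key of period 2 is used — shifts +8, +1 over and over.
On cowboy: c+8=k, o+1=p, w+8=e, b+1=c, o+8=w, y+1=z.

kpecwz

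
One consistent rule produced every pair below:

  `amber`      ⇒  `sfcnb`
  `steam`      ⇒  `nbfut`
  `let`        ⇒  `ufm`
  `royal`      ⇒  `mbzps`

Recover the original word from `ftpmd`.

Two steps: reverse the string, then apply a Caesar shift of +1.
Reversing it on ftpmd: shift back: f−1=e, t−1=s, p−1=o, m−1=l, d−1=c → esolc; then reverse → close.

close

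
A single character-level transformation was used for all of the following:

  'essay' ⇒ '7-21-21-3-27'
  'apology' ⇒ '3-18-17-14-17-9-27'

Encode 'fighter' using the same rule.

8-11-9-10-22-7-20

e is letter #5 and maps to 7: an offset of 2. The number is (letter's place in the alphabet, a=1) + 2.
For fighter: f=6→8, i=9→11, g=7→9, h=8→10, t=20→22, e=5→7, r=18→20.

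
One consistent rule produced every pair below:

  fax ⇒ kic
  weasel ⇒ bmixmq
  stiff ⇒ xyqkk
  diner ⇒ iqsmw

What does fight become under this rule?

kqlmy

Vowels shift forward by 8 and consonants shift forward by 5.
For fight: f(cons)+5=k, i(vowel)+8=q, g(cons)+5=l, h(cons)+5=m, t(cons)+5=y.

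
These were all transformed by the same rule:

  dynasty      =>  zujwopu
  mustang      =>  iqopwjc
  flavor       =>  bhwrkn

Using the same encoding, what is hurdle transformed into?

dqnzha

Compare letters: d→z is +22, y→u is +22, n→j is +22 — a constant shift. Each letter is shifted forward by 22 in the alphabet (a Caesar shift of +22).
Applying it to hurdle: h+22=d, u+22=q, r+22=n, d+22=z, l+22=h, e+22=a.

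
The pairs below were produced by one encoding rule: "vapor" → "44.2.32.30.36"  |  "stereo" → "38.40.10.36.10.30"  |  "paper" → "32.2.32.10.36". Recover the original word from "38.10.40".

set

v(#22)→44 and a(#1)→2: differences scale by 2, so n = 2·pos + 0. With a=1..z=26, the number is 2·pos.
Decoding 38.10.40: 38→(38−0)÷2=19=s, 10→(10−0)÷2=5=e, 40→(40−0)÷2=20=t.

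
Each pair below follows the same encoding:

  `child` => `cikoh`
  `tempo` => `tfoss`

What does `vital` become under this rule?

In child: c→c is +0, h→i is +1, i→k is +2, l→o is +3 — the shift increases by 1 each position. Each letter shifts forward by its position index (0, 1, 2, …) — the shift grows by one for each successive letter.
Applying it to vital: v+0=v, i+1=j, t+2=v, a+3=d, l+4=p.

vjvdp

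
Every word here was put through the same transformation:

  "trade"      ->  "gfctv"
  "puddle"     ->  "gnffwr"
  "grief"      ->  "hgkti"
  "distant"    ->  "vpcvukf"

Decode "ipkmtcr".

The output letters match the input read backwards, each shifted +2: trade reversed is edart. Two steps: reverse the string, then apply a Caesar shift of +2.
Decoding ipkmtcr: shift back: i−2=g, p−2=n, k−2=i, m−2=k, t−2=r, c−2=a, r−2=p → gnikrap; then reverse → parking.

parking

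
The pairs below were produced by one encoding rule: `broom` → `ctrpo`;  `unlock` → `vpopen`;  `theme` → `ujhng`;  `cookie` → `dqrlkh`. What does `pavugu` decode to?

Shifts by position in broom: pos 0: b→c (+1), pos 1: r→t (+2), pos 2: o→r (+3), pos 3: o→p (+1), pos 4: m→o (+2) — repeating every 3. A repeating key of period 3 is used — shifts +1, +2, +3 over and over.
Undoing it on pavugu: p−1=o, a−2=y, v−3=s, u−1=t, g−2=e, u−3=r.

oyster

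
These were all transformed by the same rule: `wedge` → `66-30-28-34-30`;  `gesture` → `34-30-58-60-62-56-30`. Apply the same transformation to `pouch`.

The formula is n = 2×(alphabet index, a=1) + 20.
For pouch: p=16→52, o=15→50, u=21→62, c=3→26, h=8→36.

52-50-62-26-36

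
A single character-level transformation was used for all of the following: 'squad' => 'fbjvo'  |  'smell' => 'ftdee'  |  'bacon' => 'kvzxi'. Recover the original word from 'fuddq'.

steer

s(18)→f(5) and q(16)→b(1) fit y≡15x+21 (mod 26); the inverse of 15 mod 26 is 7. Each letter's alphabet position (a=0..z=25) is mapped through 15·x+21 mod 26 — an affine cipher.
Undoing it on fuddq: f(5)→7·(5−21)≡18=s; u(20)→7·(20−21)≡19=t; d(3)→7·(3−21)≡4=e; d(3)→7·(3−21)≡4=e; q(16)→7·(16−21)≡17=r (all mod 26).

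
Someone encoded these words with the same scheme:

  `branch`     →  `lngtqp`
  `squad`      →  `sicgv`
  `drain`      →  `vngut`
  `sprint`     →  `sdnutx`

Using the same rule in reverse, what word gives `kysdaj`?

gospel

b(1)→l(11) and r(17)→n(13) fit y≡5x+6 (mod 26); the inverse of 5 mod 26 is 21. Each letter's alphabet position (a=0..z=25) is mapped through 5·x+6 mod 26 — an affine cipher.
Decoding kysdaj: k(10)→21·(10−6)≡6=g; y(24)→21·(24−6)≡14=o; s(18)→21·(18−6)≡18=s; d(3)→21·(3−6)≡15=p; a(0)→21·(0−6)≡4=e; j(9)→21·(9−6)≡11=l (all mod 26).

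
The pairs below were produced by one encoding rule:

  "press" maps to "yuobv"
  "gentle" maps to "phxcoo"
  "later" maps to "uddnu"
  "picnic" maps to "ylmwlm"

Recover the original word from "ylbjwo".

pirate

Shifts by position in press: pos 0: p→y (+9), pos 1: r→u (+3), pos 2: e→o (+10), pos 3: s→b (+9), pos 4: s→v (+3) — repeating every 3. It's a Vigenère-style cipher with numeric key [9,3,10]: position i shifts by key[i mod 3].
Decoding ylbjwo: y−9=p, l−3=i, b−10=r, j−9=a, w−3=t, o−10=e.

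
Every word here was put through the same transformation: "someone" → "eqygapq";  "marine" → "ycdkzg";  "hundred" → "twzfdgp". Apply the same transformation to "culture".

owxvgtq

Shifts by position in someone: pos 0: s→e (+12), pos 1: o→q (+2), pos 2: m→y (+12), pos 3: e→g (+2) — repeating every 2. It's a Vigenère-style cipher with numeric key [12,2]: position i shifts by key[i mod 2].
On culture: c+12=o, u+2=w, l+12=x, t+2=v, u+12=g, r+2=t, e+12=q.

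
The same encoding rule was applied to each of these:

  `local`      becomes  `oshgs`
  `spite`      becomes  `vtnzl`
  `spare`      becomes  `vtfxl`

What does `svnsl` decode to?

prime

Each letter shifts forward by (position + 3), i.e. 3, 4, 5, … — the shift grows by one for each successive letter.
Reversing it on svnsl: s−3=p, v−4=r, n−5=i, s−6=m, l−7=e.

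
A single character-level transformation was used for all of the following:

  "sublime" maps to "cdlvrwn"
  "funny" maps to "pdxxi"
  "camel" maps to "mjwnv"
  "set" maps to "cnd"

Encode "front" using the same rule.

The shift depends on letter class: consonant s→c is +10, but vowel u→d is +9. Vowels shift forward by 9 and consonants shift forward by 10.
For front: f(cons)+10=p, r(cons)+10=b, o(vowel)+9=x, n(cons)+10=x, t(cons)+10=d.

pbxxd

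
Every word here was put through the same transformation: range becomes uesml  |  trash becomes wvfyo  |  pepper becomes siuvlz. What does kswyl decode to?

In range: r→u is +3, a→e is +4, n→s is +5, g→m is +6 — the shift increases by 1 each position. The shift increases by 1 at each position, starting from +3: 3, 4, 5, ….
Reversing it on kswyl: k−3=h, s−4=o, w−5=r, y−6=s, l−7=e.

horse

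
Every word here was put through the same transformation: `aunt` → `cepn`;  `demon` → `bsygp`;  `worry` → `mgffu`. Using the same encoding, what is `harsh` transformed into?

a(0)→c(2) and u(20)→e(4) fit y≡17x+2 (mod 26); the inverse of 17 mod 26 is 23. Each letter's alphabet position (a=0..z=25) is mapped through 17·x+2 mod 26 — an affine cipher.
Applying it to harsh: h(7)→17·7+2≡17=r; a(0)→17·0+2≡2=c; r(17)→17·17+2≡5=f; s(18)→17·18+2≡22=w; h(7)→17·7+2≡17=r (all mod 26).

rcfwr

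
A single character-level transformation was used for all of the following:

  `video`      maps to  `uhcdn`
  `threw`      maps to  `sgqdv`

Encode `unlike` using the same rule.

tmkhjd

Compare letters: v→u is +25, i→h is +25, d→c is +25 — a constant shift. It's a constant shift of +25 (ROT25).
On unlike: u+25=t, n+25=m, l+25=k, i+25=h, k+25=j, e+25=d.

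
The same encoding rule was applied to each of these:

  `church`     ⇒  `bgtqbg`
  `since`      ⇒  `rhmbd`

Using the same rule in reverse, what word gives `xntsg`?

Compare letters: c→b is +25, h→g is +25, u→t is +25 — a constant shift. Each letter is shifted forward by 25 in the alphabet (a Caesar shift of +25).
Reversing it on xntsg: x−25=y, n−25=o, t−25=u, s−25=t, g−25=h.

youth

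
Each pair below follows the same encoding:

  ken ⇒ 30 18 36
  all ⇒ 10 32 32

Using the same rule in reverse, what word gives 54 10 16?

wad

k(#11)→30 and e(#5)→18: differences scale by 2, so n = 2·pos + 8. With a=1..z=26, the number is 2·pos + 8.
Decoding 54 10 16: 54→(54−8)÷2=23=w, 10→(10−8)÷2=1=a, 16→(16−8)÷2=4=d.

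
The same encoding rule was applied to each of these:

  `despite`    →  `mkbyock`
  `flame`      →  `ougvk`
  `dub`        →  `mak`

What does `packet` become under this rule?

ygltkc

Vowels shift forward by 6 and consonants shift forward by 9.
On packet: p(cons)+9=y, a(vowel)+6=g, c(cons)+9=l, k(cons)+9=t, e(vowel)+6=k, t(cons)+9=c.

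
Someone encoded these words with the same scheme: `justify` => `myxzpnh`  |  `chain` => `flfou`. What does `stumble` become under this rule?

Each letter shifts forward by (position + 3), i.e. 3, 4, 5, … — the shift grows by one for each successive letter.
For stumble: s+3=v, t+4=x, u+5=z, m+6=s, b+7=i, l+8=t, e+9=n.

vxzsitn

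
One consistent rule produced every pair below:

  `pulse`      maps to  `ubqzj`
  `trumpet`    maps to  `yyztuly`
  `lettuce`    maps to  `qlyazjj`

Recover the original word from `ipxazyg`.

disturb

Shifts by position in pulse: pos 0: p→u (+5), pos 1: u→b (+7), pos 2: l→q (+5), pos 3: s→z (+7) — repeating every 2. It's a Vigenère-style cipher with numeric key [5,7]: position i shifts by key[i mod 2].
Reversing it on ipxazyg: i−5=d, p−7=i, x−5=s, a−7=t, z−5=u, y−7=r, g−5=b.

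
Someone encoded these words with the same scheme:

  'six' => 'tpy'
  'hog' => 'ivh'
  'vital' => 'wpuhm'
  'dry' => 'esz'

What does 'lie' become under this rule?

mpl

The shift depends on letter class: consonant s→t is +1, but vowel i→p is +7. Vowels shift forward by 7 and consonants shift forward by 1.
For lie: l(cons)+1=m, i(vowel)+7=p, e(vowel)+7=l.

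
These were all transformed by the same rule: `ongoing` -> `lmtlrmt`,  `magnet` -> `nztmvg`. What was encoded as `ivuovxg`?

Each pair mirrors across the alphabet (o↔l, n↔m, g↔t): positions sum to 25. Each letter is replaced by its mirror in the alphabet: a↔z, b↔y, c↔x, and so on (the Atbash cipher).
Reversing it on ivuovxg: i↔r, v↔e, u↔f, o↔l, v↔e, x↔c, g↔t.

reflect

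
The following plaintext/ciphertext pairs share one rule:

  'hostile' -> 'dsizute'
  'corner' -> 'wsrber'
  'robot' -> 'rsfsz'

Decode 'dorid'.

harsh

h(7)→d(3) and o(14)→s(18) fit y≡17x+14 (mod 26); the inverse of 17 mod 26 is 23. Each letter's alphabet position (a=0..z=25) is mapped through 17·x+14 mod 26 — an affine cipher.
Undoing it on dorid: d(3)→23·(3−14)≡7=h; o(14)→23·(14−14)≡0=a; r(17)→23·(17−14)≡17=r; i(8)→23·(8−14)≡18=s; d(3)→23·(3−14)≡7=h (all mod 26).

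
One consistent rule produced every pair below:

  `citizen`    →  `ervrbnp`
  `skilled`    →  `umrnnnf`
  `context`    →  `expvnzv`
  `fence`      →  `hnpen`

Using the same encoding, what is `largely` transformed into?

njtinna

The shift depends on letter class: consonant c→e is +2, but vowel i→r is +9. The rule splits by letter class: vowels +9, consonants +2.
On largely: l(cons)+2=n, a(vowel)+9=j, r(cons)+2=t, g(cons)+2=i, e(vowel)+9=n, l(cons)+2=n, y(cons)+2=a.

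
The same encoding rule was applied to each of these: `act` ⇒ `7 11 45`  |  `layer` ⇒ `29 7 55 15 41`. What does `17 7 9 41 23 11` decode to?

fabric

a(#1)→7 and c(#3)→11: differences scale by 2, so n = 2·pos + 5. The formula is n = 2×(alphabet index, a=1) + 5.
Undoing it on 17 7 9 41 23 11: 17→(17−5)÷2=6=f, 7→(7−5)÷2=1=a, 9→(9−5)÷2=2=b, 41→(41−5)÷2=18=r, 23→(23−5)÷2=9=i, 11→(11−5)÷2=3=c.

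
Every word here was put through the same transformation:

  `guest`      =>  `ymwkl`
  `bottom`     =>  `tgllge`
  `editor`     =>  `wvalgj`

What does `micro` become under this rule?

eaujg

Each letter is shifted forward by 18 in the alphabet (a Caesar shift of +18).
For micro: m+18=e, i+18=a, c+18=u, r+18=j, o+18=g.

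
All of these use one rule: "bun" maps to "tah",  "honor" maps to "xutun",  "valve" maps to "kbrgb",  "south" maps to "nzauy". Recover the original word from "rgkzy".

steal

The output letters match the input read backwards, each shifted +6: bun reversed is nub. Read the word backwards and shift each letter +6.
Undoing it on rgkzy: shift back: r−6=l, g−6=a, k−6=e, z−6=t, y−6=s → laets; then reverse → steal.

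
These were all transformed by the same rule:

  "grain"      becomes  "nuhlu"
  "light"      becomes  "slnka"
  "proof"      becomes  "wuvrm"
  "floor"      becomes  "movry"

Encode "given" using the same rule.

nlchu

The shifts repeat in a cycle of length 2: positions 0,1,… shift by +7, +3, then the pattern repeats.
For given: g+7=n, i+3=l, v+7=c, e+3=h, n+7=u.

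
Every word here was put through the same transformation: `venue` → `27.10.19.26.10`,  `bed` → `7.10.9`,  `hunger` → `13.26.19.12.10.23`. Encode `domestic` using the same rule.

9.20.18.10.24.25.14.8

The number is (letter's place in the alphabet, a=1) + 5.
Applying it to domestic: d=4→9, o=15→20, m=13→18, e=5→10, s=19→24, t=20→25, i=9→14, c=3→8.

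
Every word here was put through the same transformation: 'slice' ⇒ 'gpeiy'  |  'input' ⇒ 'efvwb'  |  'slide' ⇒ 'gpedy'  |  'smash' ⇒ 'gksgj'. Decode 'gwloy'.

s(18)→g(6) and l(11)→p(15) fit y≡21x+18 (mod 26); the inverse of 21 mod 26 is 5. This is an affine cipher: with a=0,…,z=25, each position x becomes (21x+18) mod 26.
Reversing it on gwloy: g(6)→5·(6−18)≡18=s; w(22)→5·(22−18)≡20=u; l(11)→5·(11−18)≡17=r; o(14)→5·(14−18)≡6=g; y(24)→5·(24−18)≡4=e (all mod 26).

surge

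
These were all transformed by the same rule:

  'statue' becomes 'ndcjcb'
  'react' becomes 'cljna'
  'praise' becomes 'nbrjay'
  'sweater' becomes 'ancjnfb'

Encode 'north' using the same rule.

qcaxw

Read the word backwards and shift each letter +9.
For north: reverse → htron; then shift: h+9=q, t+9=c, r+9=a, o+9=x, n+9=w.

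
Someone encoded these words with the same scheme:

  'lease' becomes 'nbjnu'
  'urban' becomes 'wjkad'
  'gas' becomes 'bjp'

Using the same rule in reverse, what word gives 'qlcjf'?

watch

Two steps: reverse the string, then apply a Caesar shift of +9.
Reversing it on qlcjf: shift back: q−9=h, l−9=c, c−9=t, j−9=a, f−9=w → hctaw; then reverse → watch.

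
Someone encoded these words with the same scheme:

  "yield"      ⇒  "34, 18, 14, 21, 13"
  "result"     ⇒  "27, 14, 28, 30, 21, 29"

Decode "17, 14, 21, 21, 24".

Letters become their 1-based position plus 9 (so a→10, b→11, …).
Undoing it on 17, 14, 21, 21, 24: 17→(17−9)÷1=8=h, 14→(14−9)÷1=5=e, 21→(21−9)÷1=12=l, 21→(21−9)÷1=12=l, 24→(24−9)÷1=15=o.

hello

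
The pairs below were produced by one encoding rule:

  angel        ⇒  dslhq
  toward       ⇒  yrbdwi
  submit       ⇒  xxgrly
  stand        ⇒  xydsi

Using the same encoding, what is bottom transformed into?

The shift depends on letter class: consonant n→s is +5, but vowel a→d is +3. Two shifts are in play — +3 for a/e/i/o/u, +5 for every other letter.
For bottom: b(cons)+5=g, o(vowel)+3=r, t(cons)+5=y, t(cons)+5=y, o(vowel)+3=r, m(cons)+5=r.

gryyrr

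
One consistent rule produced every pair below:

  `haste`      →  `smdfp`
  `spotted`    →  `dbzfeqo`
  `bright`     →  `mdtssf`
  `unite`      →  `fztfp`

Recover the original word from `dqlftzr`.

Shifts by position in haste: pos 0: h→s (+11), pos 1: a→m (+12), pos 2: s→d (+11), pos 3: t→f (+12) — repeating every 2. The shifts repeat in a cycle of length 2: positions 0,1,… shift by +11, +12, then the pattern repeats.
Undoing it on dqlftzr: d−11=s, q−12=e, l−11=a, f−12=t, t−11=i, z−12=n, r−11=g.

seating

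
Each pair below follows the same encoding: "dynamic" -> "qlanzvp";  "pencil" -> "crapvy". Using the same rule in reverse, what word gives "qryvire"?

Compare letters: d→q is +13, y→l is +13, n→a is +13 — a constant shift. It's a constant shift of +13 (ROT13).
Undoing it on qryvire: q−13=d, r−13=e, y−13=l, v−13=i, i−13=v, r−13=e, e−13=r.

deliver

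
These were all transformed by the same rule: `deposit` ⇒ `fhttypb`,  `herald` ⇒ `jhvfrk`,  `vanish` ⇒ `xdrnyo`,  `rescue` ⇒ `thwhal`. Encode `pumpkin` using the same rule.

rxquqpv

In deposit: d→f is +2, e→h is +3, p→t is +4, o→t is +5 — the shift increases by 1 each position. Each letter shifts forward by (position + 2), i.e. 2, 3, 4, … — the shift grows by one for each successive letter.
Applying it to pumpkin: p+2=r, u+3=x, m+4=q, p+5=u, k+6=q, i+7=p, n+8=v.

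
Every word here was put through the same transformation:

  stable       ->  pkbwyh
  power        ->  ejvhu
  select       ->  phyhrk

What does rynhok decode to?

client

s(18)→p(15) and t(19)→k(10) fit y≡21x+1 (mod 26); the inverse of 21 mod 26 is 5. This is an affine cipher: with a=0,…,z=25, each position x becomes (21x+1) mod 26.
Undoing it on rynhok: r(17)→5·(17−1)≡2=c; y(24)→5·(24−1)≡11=l; n(13)→5·(13−1)≡8=i; h(7)→5·(7−1)≡4=e; o(14)→5·(14−1)≡13=n; k(10)→5·(10−1)≡19=t (all mod 26).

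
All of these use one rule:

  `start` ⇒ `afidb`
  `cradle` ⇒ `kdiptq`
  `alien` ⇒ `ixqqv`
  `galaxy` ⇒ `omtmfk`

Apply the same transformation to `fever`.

nqdqz

Shifts by position in start: pos 0: s→a (+8), pos 1: t→f (+12), pos 2: a→i (+8), pos 3: r→d (+12) — repeating every 2. It's a Vigenère-style cipher with numeric key [8,12]: position i shifts by key[i mod 2].
On fever: f+8=n, e+12=q, v+8=d, e+12=q, r+8=z.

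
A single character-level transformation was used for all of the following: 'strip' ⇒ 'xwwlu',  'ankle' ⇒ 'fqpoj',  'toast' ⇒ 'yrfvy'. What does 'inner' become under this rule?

Shifts by position in strip: pos 0: s→x (+5), pos 1: t→w (+3), pos 2: r→w (+5), pos 3: i→l (+3) — repeating every 2. The shifts repeat in a cycle of length 2: positions 0,1,… shift by +5, +3, then the pattern repeats.
Applying it to inner: i+5=n, n+3=q, n+5=s, e+3=h, r+5=w.

nqshw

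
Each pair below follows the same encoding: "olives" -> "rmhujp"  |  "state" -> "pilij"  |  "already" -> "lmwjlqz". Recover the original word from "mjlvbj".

o(14)→r(17) and l(11)→m(12) fit y≡19x+11 (mod 26); the inverse of 19 mod 26 is 11. This is an affine cipher: with a=0,…,z=25, each position x becomes (19x+11) mod 26.
Decoding mjlvbj: m(12)→11·(12−11)≡11=l; j(9)→11·(9−11)≡4=e; l(11)→11·(11−11)≡0=a; v(21)→11·(21−11)≡6=g; b(1)→11·(1−11)≡20=u; j(9)→11·(9−11)≡4=e (all mod 26).

league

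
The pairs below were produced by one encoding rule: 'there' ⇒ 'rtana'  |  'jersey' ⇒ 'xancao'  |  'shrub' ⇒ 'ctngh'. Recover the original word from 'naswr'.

t(19)→r(17) and h(7)→t(19) fit y≡15x+18 (mod 26); the inverse of 15 mod 26 is 7. Each letter's alphabet position (a=0..z=25) is mapped through 15·x+18 mod 26 — an affine cipher.
Decoding naswr: n(13)→7·(13−18)≡17=r; a(0)→7·(0−18)≡4=e; s(18)→7·(18−18)≡0=a; w(22)→7·(22−18)≡2=c; r(17)→7·(17−18)≡19=t (all mod 26).

react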